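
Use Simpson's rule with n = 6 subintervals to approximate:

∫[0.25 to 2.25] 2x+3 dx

f(x) = 2x+3
a = 0.25, b = 2.25, n = 6
h = (b - a)/n = 0.333333

Simpson's rule: (h/3)[f(x₀) + 4f(x₁) + 2f(x₂) + ... + f(xₙ)]

x_0 = 0.2500, f(x_0) = 3.500000, coefficient = 1
x_1 = 0.5833, f(x_1) = 4.166667, coefficient = 4
x_2 = 0.9167, f(x_2) = 4.833333, coefficient = 2
x_3 = 1.2500, f(x_3) = 5.500000, coefficient = 4
x_4 = 1.5833, f(x_4) = 6.166667, coefficient = 2
x_5 = 1.9167, f(x_5) = 6.833333, coefficient = 4
x_6 = 2.2500, f(x_6) = 7.500000, coefficient = 1

I ≈ (0.333333/3) × 99.000000 = 11.000000
Exact value: 11.000000
Error: 0.000000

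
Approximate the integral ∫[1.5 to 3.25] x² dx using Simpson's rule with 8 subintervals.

f(x) = x²
a = 1.5, b = 3.25, n = 8
h = (b - a)/n = 0.218750

Simpson's rule: (h/3)[f(x₀) + 4f(x₁) + 2f(x₂) + ... + f(xₙ)]

x_0 = 1.5000, f(x_0) = 2.250000, coefficient = 1
x_1 = 1.7188, f(x_1) = 2.954102, coefficient = 4
x_2 = 1.9375, f(x_2) = 3.753906, coefficient = 2
x_3 = 2.1562, f(x_3) = 4.649414, coefficient = 4
x_4 = 2.3750, f(x_4) = 5.640625, coefficient = 2
x_5 = 2.5938, f(x_5) = 6.727539, coefficient = 4
x_6 = 2.8125, f(x_6) = 7.910156, coefficient = 2
x_7 = 3.0312, f(x_7) = 9.188477, coefficient = 4
x_8 = 3.2500, f(x_8) = 10.562500, coefficient = 1

I ≈ (0.218750/3) × 141.500000 = 10.317708
Exact value: 10.317708
Error: 0.000000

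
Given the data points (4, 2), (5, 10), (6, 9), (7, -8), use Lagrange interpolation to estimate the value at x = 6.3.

Lagrange interpolation formula:
P(x) = Σ yᵢ × Lᵢ(x)
where Lᵢ(x) = Π_{j≠i} (x - xⱼ)/(xᵢ - xⱼ)

L_0(6.3) = (6.3 - 5)/(4 - 5) × (6.3 - 6)/(4 - 6) × (6.3 - 7)/(4 - 7) = 0.045500
L_1(6.3) = (6.3 - 4)/(5 - 4) × (6.3 - 6)/(5 - 6) × (6.3 - 7)/(5 - 7) = -0.241500
L_2(6.3) = (6.3 - 4)/(6 - 4) × (6.3 - 5)/(6 - 5) × (6.3 - 7)/(6 - 7) = 1.046500
L_3(6.3) = (6.3 - 4)/(7 - 4) × (6.3 - 5)/(7 - 5) × (6.3 - 6)/(7 - 6) = 0.149500

P(6.3) = 2×L_0(6.3) + 10×L_1(6.3) + 9×L_2(6.3) + (-8)×L_3(6.3)
P(6.3) = 5.898500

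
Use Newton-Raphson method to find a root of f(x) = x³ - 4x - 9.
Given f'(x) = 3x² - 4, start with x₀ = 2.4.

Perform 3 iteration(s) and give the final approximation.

f(x) = x³ - 4x - 9
f'(x) = 3x² - 4
x₀ = 2.4

Newton-Raphson formula: x_{n+1} = x_n - f(x_n)/f'(x_n)

Iteration 1:
  f(2.400000) = -4.776000
  f'(2.400000) = 13.280000
  x_1 = 2.400000 - (-4.776000)/13.280000 = 2.759639
Iteration 2:
  f(2.759639) = 0.977763
  f'(2.759639) = 18.846815
  x_2 = 2.759639 - 0.977763/18.846815 = 2.707759
Iteration 3:
  f(2.707759) = 0.022143
  f'(2.707759) = 17.995878
  x_3 = 2.707759 - 0.022143/17.995878 = 2.706529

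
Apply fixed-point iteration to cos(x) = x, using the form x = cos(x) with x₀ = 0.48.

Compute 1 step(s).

Equation: cos(x) = x
Fixed-point form: x = cos(x)
x₀ = 0.48

x_1 = g(0.480000) = 0.886995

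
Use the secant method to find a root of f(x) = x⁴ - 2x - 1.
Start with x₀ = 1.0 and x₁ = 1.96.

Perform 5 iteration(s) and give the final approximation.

f(x) = x⁴ - 2x - 1
x₀ = 1.0, x₁ = 1.96

Secant formula: x_{n+1} = x_n - f(x_n)(x_n - x_{n-1})/(f(x_n) - f(x_{n-1}))

Iteration 1:
  f(1.000000) = -2.000000
  f(1.960000) = 9.837891
  x_2 = 1.960000 - 9.837891×(1.960000 - 1.000000)/(9.837891 - (-2.000000))
       = 1.162191
Iteration 2:
  f(1.960000) = 9.837891
  f(1.162191) = -1.500024
  x_3 = 1.162191 - (-1.500024)×(1.162191 - 1.960000)/(-1.500024 - 9.837891)
       = 1.267742
Iteration 3:
  f(1.162191) = -1.500024
  f(1.267742) = -0.952487
  x_4 = 1.267742 - (-0.952487)×(1.267742 - 1.162191)/(-0.952487 - (-1.500024))
       = 1.451358
Iteration 4:
  f(1.267742) = -0.952487
  f(1.451358) = 0.534372
  x_5 = 1.451358 - 0.534372×(1.451358 - 1.267742)/(0.534372 - (-0.952487))
       = 1.385367
Iteration 5:
  f(1.451358) = 0.534372
  f(1.385367) = -0.087245
  x_6 = 1.385367 - (-0.087245)×(1.385367 - 1.451358)/(-0.087245 - 0.534372)
       = 1.394629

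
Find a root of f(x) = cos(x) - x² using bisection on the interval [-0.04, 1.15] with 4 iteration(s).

f(x) = cos(x) - x²
Initial interval: [-0.04, 1.15]

Iteration 1:
  c_1 = (-0.040000 + 1.150000)/2 = 0.555000
  f(c_1) = f(0.555000) = 0.541875
  f(a) × f(c) ≥ 0, new interval: [0.555000, 1.150000]
Iteration 2:
  c_2 = (0.555000 + 1.150000)/2 = 0.852500
  f(c_2) = f(0.852500) = -0.068653
  f(a) × f(c) < 0, new interval: [0.555000, 0.852500]
Iteration 3:
  c_3 = (0.555000 + 0.852500)/2 = 0.703750
  f(c_3) = f(0.703750) = 0.267157
  f(a) × f(c) ≥ 0, new interval: [0.703750, 0.852500]
Iteration 4:
  c_4 = (0.703750 + 0.852500)/2 = 0.778125
  f(c_4) = f(0.778125) = 0.106752
  f(a) × f(c) ≥ 0, new interval: [0.778125, 0.852500]

After 4 iteration(s), the approximation is c_4 = 0.778125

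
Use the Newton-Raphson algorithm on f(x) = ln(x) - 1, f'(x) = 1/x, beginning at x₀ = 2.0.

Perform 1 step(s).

f(x) = ln(x) - 1
f'(x) = 1/x
x₀ = 2.0

Newton-Raphson formula: x_{n+1} = x_n - f(x_n)/f'(x_n)

Iteration 1:
  f(2.000000) = -0.306853
  f'(2.000000) = 0.500000
  x_1 = 2.000000 - (-0.306853)/0.500000 = 2.613706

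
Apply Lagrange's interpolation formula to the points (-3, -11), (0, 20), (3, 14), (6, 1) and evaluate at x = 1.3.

Lagrange interpolation formula:
P(x) = Σ yᵢ × Lᵢ(x)
where Lᵢ(x) = Π_{j≠i} (x - xⱼ)/(xᵢ - xⱼ)

L_0(1.3) = (1.3 - 0)/(-3 - 0) × (1.3 - 3)/(-3 - 3) × (1.3 - 6)/(-3 - 6) = -0.064117
L_1(1.3) = (1.3 - (-3))/(0 - (-3)) × (1.3 - 3)/(0 - 3) × (1.3 - 6)/(0 - 6) = 0.636241
L_2(1.3) = (1.3 - (-3))/(3 - (-3)) × (1.3 - 0)/(3 - 0) × (1.3 - 6)/(3 - 6) = 0.486537
L_3(1.3) = (1.3 - (-3))/(6 - (-3)) × (1.3 - 0)/(6 - 0) × (1.3 - 3)/(6 - 3) = -0.058660

P(1.3) = (-11)×L_0(1.3) + 20×L_1(1.3) + 14×L_2(1.3) + 1×L_3(1.3)
P(1.3) = 20.182963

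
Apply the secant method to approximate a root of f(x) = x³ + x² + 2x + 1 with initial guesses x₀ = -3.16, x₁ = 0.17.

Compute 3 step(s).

f(x) = x³ + x² + 2x + 1
x₀ = -3.16, x₁ = 0.17

Secant formula: x_{n+1} = x_n - f(x_n)(x_n - x_{n-1})/(f(x_n) - f(x_{n-1}))

Iteration 1:
  f(-3.160000) = -26.888896
  f(0.170000) = 1.373813
  x_2 = 0.170000 - 1.373813×(0.170000 - (-3.160000))/(1.373813 - (-26.888896))
       = 0.008133
Iteration 2:
  f(0.170000) = 1.373813
  f(0.008133) = 1.016333
  x_3 = 0.008133 - 1.016333×(0.008133 - 0.170000)/(1.016333 - 1.373813)
       = -0.452062
Iteration 3:
  f(0.008133) = 1.016333
  f(-0.452062) = 0.207852
  x_4 = -0.452062 - 0.207852×(-0.452062 - 0.008133)/(0.207852 - 1.016333)
       = -0.570374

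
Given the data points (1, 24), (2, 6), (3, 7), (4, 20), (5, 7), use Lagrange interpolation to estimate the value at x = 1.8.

Lagrange interpolation formula:
P(x) = Σ yᵢ × Lᵢ(x)
where Lᵢ(x) = Π_{j≠i} (x - xⱼ)/(xᵢ - xⱼ)

L_0(1.8) = (1.8 - 2)/(1 - 2) × (1.8 - 3)/(1 - 3) × (1.8 - 4)/(1 - 4) × (1.8 - 5)/(1 - 5) = 0.070400
L_1(1.8) = (1.8 - 1)/(2 - 1) × (1.8 - 3)/(2 - 3) × (1.8 - 4)/(2 - 4) × (1.8 - 5)/(2 - 5) = 1.126400
L_2(1.8) = (1.8 - 1)/(3 - 1) × (1.8 - 2)/(3 - 2) × (1.8 - 4)/(3 - 4) × (1.8 - 5)/(3 - 5) = -0.281600
L_3(1.8) = (1.8 - 1)/(4 - 1) × (1.8 - 2)/(4 - 2) × (1.8 - 3)/(4 - 3) × (1.8 - 5)/(4 - 5) = 0.102400
L_4(1.8) = (1.8 - 1)/(5 - 1) × (1.8 - 2)/(5 - 2) × (1.8 - 3)/(5 - 3) × (1.8 - 4)/(5 - 4) = -0.017600

P(1.8) = 24×L_0(1.8) + 6×L_1(1.8) + 7×L_2(1.8) + 20×L_3(1.8) + 7×L_4(1.8)
P(1.8) = 8.401600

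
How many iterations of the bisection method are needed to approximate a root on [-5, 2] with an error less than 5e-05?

We need (b-a)/2^n ≤ 5e-05
(2 - (-5))/2^n ≤ 5e-05
7/2^n ≤ 5e-05
2^n ≥ 140000
n ≥ log₂(140000) = 17.10
n ≥ 18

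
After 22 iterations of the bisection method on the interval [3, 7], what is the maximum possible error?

Bisection error bound: |error| ≤ (b-a)/2^n
|error| ≤ (7 - 3)/2^22 = 4/2^22
|error| ≤ 0.0000009537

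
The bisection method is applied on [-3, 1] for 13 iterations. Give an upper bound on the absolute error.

Bisection error bound: |error| ≤ (b-a)/2^n
|error| ≤ (1 - (-3))/2^13 = 4/2^13
|error| ≤ 0.0004882812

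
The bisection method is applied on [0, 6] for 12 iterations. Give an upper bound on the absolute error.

Bisection error bound: |error| ≤ (b-a)/2^n
|error| ≤ (6 - 0)/2^12 = 6/2^12
|error| ≤ 0.0014648438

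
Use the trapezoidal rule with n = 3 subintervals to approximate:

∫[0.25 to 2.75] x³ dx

f(x) = x³
a = 0.25, b = 2.75, n = 3
h = (b - a)/n = 0.833333

Trapezoidal rule: (h/2)[f(x₀) + 2f(x₁) + 2f(x₂) + ... + f(xₙ)]

x_0 = 0.2500, f(x_0) = 0.015625, coefficient = 1
x_1 = 1.0833, f(x_1) = 1.271412, coefficient = 2
x_2 = 1.9167, f(x_2) = 7.041088, coefficient = 2
x_3 = 2.7500, f(x_3) = 20.796875, coefficient = 1

I ≈ (0.833333/2) × 37.437500 = 15.598958
Exact value: 14.296875
Error: 1.302083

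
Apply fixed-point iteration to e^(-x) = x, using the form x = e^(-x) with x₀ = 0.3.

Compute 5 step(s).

Equation: e^(-x) = x
Fixed-point form: x = e^(-x)
x₀ = 0.3

x_1 = g(0.300000) = 0.740818
x_2 = g(0.740818) = 0.476724
x_3 = g(0.476724) = 0.620814
x_4 = g(0.620814) = 0.537507
x_5 = g(0.537507) = 0.584203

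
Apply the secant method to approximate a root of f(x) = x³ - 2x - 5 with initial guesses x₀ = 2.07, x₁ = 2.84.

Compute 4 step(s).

f(x) = x³ - 2x - 5
x₀ = 2.07, x₁ = 2.84

Secant formula: x_{n+1} = x_n - f(x_n)(x_n - x_{n-1})/(f(x_n) - f(x_{n-1}))

Iteration 1:
  f(2.070000) = -0.270257
  f(2.840000) = 12.226304
  x_2 = 2.840000 - 12.226304×(2.840000 - 2.070000)/(12.226304 - (-0.270257))
       = 2.086652
Iteration 2:
  f(2.840000) = 12.226304
  f(2.086652) = -0.087773
  x_3 = 2.086652 - (-0.087773)×(2.086652 - 2.840000)/(-0.087773 - 12.226304)
       = 2.092022
Iteration 3:
  f(2.086652) = -0.087773
  f(2.092022) = -0.028190
  x_4 = 2.092022 - (-0.028190)×(2.092022 - 2.086652)/(-0.028190 - (-0.087773))
       = 2.094563
Iteration 4:
  f(2.092022) = -0.028190
  f(2.094563) = 0.000126
  x_5 = 2.094563 - 0.000126×(2.094563 - 2.092022)/(0.000126 - (-0.028190))
       = 2.094551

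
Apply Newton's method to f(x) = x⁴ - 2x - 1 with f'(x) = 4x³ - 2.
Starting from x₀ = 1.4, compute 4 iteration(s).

f(x) = x⁴ - 2x - 1
f'(x) = 4x³ - 2
x₀ = 1.4

Newton-Raphson formula: x_{n+1} = x_n - f(x_n)/f'(x_n)

Iteration 1:
  f(1.400000) = 0.041600
  f'(1.400000) = 8.976000
  x_1 = 1.400000 - 0.041600/8.976000 = 1.395365
Iteration 2:
  f(1.395365) = 0.000252
  f'(1.395365) = 8.867355
  x_2 = 1.395365 - 0.000252/8.867355 = 1.395337
Iteration 3:
  f(1.395337) = 0.000000
  f'(1.395337) = 8.866691
  x_3 = 1.395337 - 0.000000/8.866691 = 1.395337
Iteration 4:
  f(1.395337) = 0.000000
  f'(1.395337) = 8.866691
  x_4 = 1.395337 - 0.000000/8.866691 = 1.395337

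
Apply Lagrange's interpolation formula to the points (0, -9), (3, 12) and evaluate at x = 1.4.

Lagrange interpolation formula:
P(x) = Σ yᵢ × Lᵢ(x)
where Lᵢ(x) = Π_{j≠i} (x - xⱼ)/(xᵢ - xⱼ)

L_0(1.4) = (1.4 - 3)/(0 - 3) = 0.533333
L_1(1.4) = (1.4 - 0)/(3 - 0) = 0.466667

P(1.4) = (-9)×L_0(1.4) + 12×L_1(1.4)
P(1.4) = 0.800000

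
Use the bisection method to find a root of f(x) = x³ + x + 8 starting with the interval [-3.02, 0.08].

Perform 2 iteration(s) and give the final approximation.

f(x) = x³ + x + 8
Initial interval: [-3.02, 0.08]

Iteration 1:
  c_1 = (-3.020000 + 0.080000)/2 = -1.470000
  f(c_1) = f(-1.470000) = 3.353477
  f(a) × f(c) < 0, new interval: [-3.020000, -1.470000]
Iteration 2:
  c_2 = (-3.020000 + (-1.470000))/2 = -2.245000
  f(c_2) = f(-2.245000) = -5.559856
  f(a) × f(c) ≥ 0, new interval: [-2.245000, -1.470000]

After 2 iteration(s), the approximation is c_2 = -2.245000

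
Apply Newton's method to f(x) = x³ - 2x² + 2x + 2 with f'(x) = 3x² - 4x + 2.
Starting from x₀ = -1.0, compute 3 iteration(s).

f(x) = x³ - 2x² + 2x + 2
f'(x) = 3x² - 4x + 2
x₀ = -1.0

Newton-Raphson formula: x_{n+1} = x_n - f(x_n)/f'(x_n)

Iteration 1:
  f(-1.000000) = -3.000000
  f'(-1.000000) = 9.000000
  x_1 = -1.000000 - (-3.000000)/9.000000 = -0.666667
Iteration 2:
  f(-0.666667) = -0.518519
  f'(-0.666667) = 6.000000
  x_2 = -0.666667 - (-0.518519)/6.000000 = -0.580247
Iteration 3:
  f(-0.580247) = -0.029228
  f'(-0.580247) = 5.331047
  x_3 = -0.580247 - (-0.029228)/5.331047 = -0.574764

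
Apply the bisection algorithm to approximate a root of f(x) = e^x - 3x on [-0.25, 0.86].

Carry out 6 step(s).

f(x) = e^x - 3x
Initial interval: [-0.25, 0.86]

Iteration 1:
  c_1 = (-0.250000 + 0.860000)/2 = 0.305000
  f(c_1) = f(0.305000) = 0.441625
  f(a) × f(c) ≥ 0, new interval: [0.305000, 0.860000]
Iteration 2:
  c_2 = (0.305000 + 0.860000)/2 = 0.582500
  f(c_2) = f(0.582500) = 0.043009
  f(a) × f(c) ≥ 0, new interval: [0.582500, 0.860000]
Iteration 3:
  c_3 = (0.582500 + 0.860000)/2 = 0.721250
  f(c_3) = f(0.721250) = -0.106747
  f(a) × f(c) < 0, new interval: [0.582500, 0.721250]
Iteration 4:
  c_4 = (0.582500 + 0.721250)/2 = 0.651875
  f(c_4) = f(0.651875) = -0.036489
  f(a) × f(c) < 0, new interval: [0.582500, 0.651875]
Iteration 5:
  c_5 = (0.582500 + 0.651875)/2 = 0.617188
  f(c_5) = f(0.617188) = 0.002145
  f(a) × f(c) ≥ 0, new interval: [0.617188, 0.651875]
Iteration 6:
  c_6 = (0.617188 + 0.651875)/2 = 0.634531
  f(c_6) = f(0.634531) = -0.017456
  f(a) × f(c) < 0, new interval: [0.617188, 0.634531]

After 6 iteration(s), the approximation is c_6 = 0.634531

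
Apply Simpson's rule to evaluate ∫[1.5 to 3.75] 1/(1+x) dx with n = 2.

f(x) = 1/(1+x)
a = 1.5, b = 3.75, n = 2
h = (b - a)/n = 1.125000

Simpson's rule: (h/3)[f(x₀) + 4f(x₁) + 2f(x₂) + ... + f(xₙ)]

x_0 = 1.5000, f(x_0) = 0.400000, coefficient = 1
x_1 = 2.6250, f(x_1) = 0.275862, coefficient = 4
x_2 = 3.7500, f(x_2) = 0.210526, coefficient = 1

I ≈ (1.125000/3) × 1.713975 = 0.642740
Exact value: 0.641854
Error: 0.000887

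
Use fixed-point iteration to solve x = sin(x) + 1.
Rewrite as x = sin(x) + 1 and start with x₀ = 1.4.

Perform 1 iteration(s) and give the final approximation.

Equation: x = sin(x) + 1
Fixed-point form: x = sin(x) + 1
x₀ = 1.4

x_1 = g(1.400000) = 1.985450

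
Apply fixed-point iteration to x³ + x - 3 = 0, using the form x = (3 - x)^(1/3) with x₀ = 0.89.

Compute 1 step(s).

Equation: x³ + x - 3 = 0
Fixed-point form: x = (3 - x)^(1/3)
x₀ = 0.89

x_1 = g(0.890000) = 1.282609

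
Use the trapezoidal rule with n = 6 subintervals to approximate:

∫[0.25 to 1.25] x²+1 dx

f(x) = x²+1
a = 0.25, b = 1.25, n = 6
h = (b - a)/n = 0.166667

Trapezoidal rule: (h/2)[f(x₀) + 2f(x₁) + 2f(x₂) + ... + f(xₙ)]

x_0 = 0.2500, f(x_0) = 1.062500, coefficient = 1
x_1 = 0.4167, f(x_1) = 1.173611, coefficient = 2
x_2 = 0.5833, f(x_2) = 1.340278, coefficient = 2
x_3 = 0.7500, f(x_3) = 1.562500, coefficient = 2
x_4 = 0.9167, f(x_4) = 1.840278, coefficient = 2
x_5 = 1.0833, f(x_5) = 2.173611, coefficient = 2
x_6 = 1.2500, f(x_6) = 2.562500, coefficient = 1

I ≈ (0.166667/2) × 19.805556 = 1.650463
Exact value: 1.645833
Error: 0.004630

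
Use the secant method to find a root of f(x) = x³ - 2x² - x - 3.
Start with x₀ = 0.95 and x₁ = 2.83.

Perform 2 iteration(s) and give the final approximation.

f(x) = x³ - 2x² - x - 3
x₀ = 0.95, x₁ = 2.83

Secant formula: x_{n+1} = x_n - f(x_n)(x_n - x_{n-1})/(f(x_n) - f(x_{n-1}))

Iteration 1:
  f(0.950000) = -4.897625
  f(2.830000) = 0.817387
  x_2 = 2.830000 - 0.817387×(2.830000 - 0.950000)/(0.817387 - (-4.897625))
       = 2.561114
Iteration 2:
  f(2.830000) = 0.817387
  f(2.561114) = -1.880597
  x_3 = 2.561114 - (-1.880597)×(2.561114 - 2.830000)/(-1.880597 - 0.817387)
       = 2.748538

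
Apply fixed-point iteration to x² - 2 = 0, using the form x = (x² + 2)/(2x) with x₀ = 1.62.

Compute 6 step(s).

Equation: x² - 2 = 0
Fixed-point form: x = (x² + 2)/(2x)
x₀ = 1.62

x_1 = g(1.620000) = 1.427284
x_2 = g(1.427284) = 1.414273
x_3 = g(1.414273) = 1.414214
x_4 = g(1.414214) = 1.414214
x_5 = g(1.414214) = 1.414214
x_6 = g(1.414214) = 1.414214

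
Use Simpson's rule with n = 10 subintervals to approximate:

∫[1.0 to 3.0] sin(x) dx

f(x) = sin(x)
a = 1.0, b = 3.0, n = 10
h = (b - a)/n = 0.200000

Simpson's rule: (h/3)[f(x₀) + 4f(x₁) + 2f(x₂) + ... + f(xₙ)]

x_0 = 1.0000, f(x_0) = 0.841471, coefficient = 1
x_1 = 1.2000, f(x_1) = 0.932039, coefficient = 4
x_2 = 1.4000, f(x_2) = 0.985450, coefficient = 2
x_3 = 1.6000, f(x_3) = 0.999574, coefficient = 4
x_4 = 1.8000, f(x_4) = 0.973848, coefficient = 2
x_5 = 2.0000, f(x_5) = 0.909297, coefficient = 4
x_6 = 2.2000, f(x_6) = 0.808496, coefficient = 2
x_7 = 2.4000, f(x_7) = 0.675463, coefficient = 4
x_8 = 2.6000, f(x_8) = 0.515501, coefficient = 2
x_9 = 2.8000, f(x_9) = 0.334988, coefficient = 4
x_10 = 3.0000, f(x_10) = 0.141120, coefficient = 1

I ≈ (0.200000/3) × 22.954627 = 1.530308
Exact value: 1.530295
Error: 0.000014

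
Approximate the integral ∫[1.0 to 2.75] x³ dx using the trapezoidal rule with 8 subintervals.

f(x) = x³
a = 1.0, b = 2.75, n = 8
h = (b - a)/n = 0.218750

Trapezoidal rule: (h/2)[f(x₀) + 2f(x₁) + 2f(x₂) + ... + f(xₙ)]

x_0 = 1.0000, f(x_0) = 1.000000, coefficient = 1
x_1 = 1.2188, f(x_1) = 1.810272, coefficient = 2
x_2 = 1.4375, f(x_2) = 2.970459, coefficient = 2
x_3 = 1.6562, f(x_3) = 4.543365, coefficient = 2
x_4 = 1.8750, f(x_4) = 6.591797, coefficient = 2
x_5 = 2.0938, f(x_5) = 9.178558, coefficient = 2
x_6 = 2.3125, f(x_6) = 12.366455, coefficient = 2
x_7 = 2.5312, f(x_7) = 16.218292, coefficient = 2
x_8 = 2.7500, f(x_8) = 20.796875, coefficient = 1

I ≈ (0.218750/2) × 129.155273 = 14.126358
Exact value: 14.047852
Error: 0.078506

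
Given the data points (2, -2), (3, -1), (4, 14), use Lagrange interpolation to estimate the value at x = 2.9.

Lagrange interpolation formula:
P(x) = Σ yᵢ × Lᵢ(x)
where Lᵢ(x) = Π_{j≠i} (x - xⱼ)/(xᵢ - xⱼ)

L_0(2.9) = (2.9 - 3)/(2 - 3) × (2.9 - 4)/(2 - 4) = 0.055000
L_1(2.9) = (2.9 - 2)/(3 - 2) × (2.9 - 4)/(3 - 4) = 0.990000
L_2(2.9) = (2.9 - 2)/(4 - 2) × (2.9 - 3)/(4 - 3) = -0.045000

P(2.9) = (-2)×L_0(2.9) + (-1)×L_1(2.9) + 14×L_2(2.9)
P(2.9) = -1.730000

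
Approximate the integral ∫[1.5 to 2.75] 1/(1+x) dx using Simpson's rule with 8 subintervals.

f(x) = 1/(1+x)
a = 1.5, b = 2.75, n = 8
h = (b - a)/n = 0.156250

Simpson's rule: (h/3)[f(x₀) + 4f(x₁) + 2f(x₂) + ... + f(xₙ)]

x_0 = 1.5000, f(x_0) = 0.400000, coefficient = 1
x_1 = 1.6562, f(x_1) = 0.376471, coefficient = 4
x_2 = 1.8125, f(x_2) = 0.355556, coefficient = 2
x_3 = 1.9688, f(x_3) = 0.336842, coefficient = 4
x_4 = 2.1250, f(x_4) = 0.320000, coefficient = 2
x_5 = 2.2812, f(x_5) = 0.304762, coefficient = 4
x_6 = 2.4375, f(x_6) = 0.290909, coefficient = 2
x_7 = 2.5938, f(x_7) = 0.278261, coefficient = 4
x_8 = 2.7500, f(x_8) = 0.266667, coefficient = 1

I ≈ (0.156250/3) × 7.784938 = 0.405466
Exact value: 0.405465
Error: 0.000000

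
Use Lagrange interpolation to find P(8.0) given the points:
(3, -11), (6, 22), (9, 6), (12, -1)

Lagrange interpolation formula:
P(x) = Σ yᵢ × Lᵢ(x)
where Lᵢ(x) = Π_{j≠i} (x - xⱼ)/(xᵢ - xⱼ)

L_0(8.0) = (8.0 - 6)/(3 - 6) × (8.0 - 9)/(3 - 9) × (8.0 - 12)/(3 - 12) = -0.049383
L_1(8.0) = (8.0 - 3)/(6 - 3) × (8.0 - 9)/(6 - 9) × (8.0 - 12)/(6 - 12) = 0.370370
L_2(8.0) = (8.0 - 3)/(9 - 3) × (8.0 - 6)/(9 - 6) × (8.0 - 12)/(9 - 12) = 0.740741
L_3(8.0) = (8.0 - 3)/(12 - 3) × (8.0 - 6)/(12 - 6) × (8.0 - 9)/(12 - 9) = -0.061728

P(8.0) = (-11)×L_0(8.0) + 22×L_1(8.0) + 6×L_2(8.0) + (-1)×L_3(8.0)
P(8.0) = 13.197531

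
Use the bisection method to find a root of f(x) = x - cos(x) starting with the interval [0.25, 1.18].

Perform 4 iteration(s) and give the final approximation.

f(x) = x - cos(x)
Initial interval: [0.25, 1.18]

Iteration 1:
  c_1 = (0.250000 + 1.180000)/2 = 0.715000
  f(c_1) = f(0.715000) = -0.040093
  f(a) × f(c) ≥ 0, new interval: [0.715000, 1.180000]
Iteration 2:
  c_2 = (0.715000 + 1.180000)/2 = 0.947500
  f(c_2) = f(0.947500) = 0.363785
  f(a) × f(c) < 0, new interval: [0.715000, 0.947500]
Iteration 3:
  c_3 = (0.715000 + 0.947500)/2 = 0.831250
  f(c_3) = f(0.831250) = 0.157297
  f(a) × f(c) < 0, new interval: [0.715000, 0.831250]
Iteration 4:
  c_4 = (0.715000 + 0.831250)/2 = 0.773125
  f(c_4) = f(0.773125) = 0.057393
  f(a) × f(c) < 0, new interval: [0.715000, 0.773125]

After 4 iteration(s), the approximation is c_4 = 0.773125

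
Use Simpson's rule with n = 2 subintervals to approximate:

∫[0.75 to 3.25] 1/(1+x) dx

f(x) = 1/(1+x)
a = 0.75, b = 3.25, n = 2
h = (b - a)/n = 1.250000

Simpson's rule: (h/3)[f(x₀) + 4f(x₁) + 2f(x₂) + ... + f(xₙ)]

x_0 = 0.7500, f(x_0) = 0.571429, coefficient = 1
x_1 = 2.0000, f(x_1) = 0.333333, coefficient = 4
x_2 = 3.2500, f(x_2) = 0.235294, coefficient = 1

I ≈ (1.250000/3) × 2.140056 = 0.891690
Exact value: 0.887303
Error: 0.004387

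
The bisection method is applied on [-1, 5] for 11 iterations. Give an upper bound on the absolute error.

Bisection error bound: |error| ≤ (b-a)/2^n
|error| ≤ (5 - (-1))/2^11 = 6/2^11
|error| ≤ 0.0029296875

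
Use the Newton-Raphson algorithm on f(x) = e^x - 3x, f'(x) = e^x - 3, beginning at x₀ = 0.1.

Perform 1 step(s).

f(x) = e^x - 3x
f'(x) = e^x - 3
x₀ = 0.1

Newton-Raphson formula: x_{n+1} = x_n - f(x_n)/f'(x_n)

Iteration 1:
  f(0.100000) = 0.805171
  f'(0.100000) = -1.894829
  x_1 = 0.100000 - 0.805171/(-1.894829) = 0.524931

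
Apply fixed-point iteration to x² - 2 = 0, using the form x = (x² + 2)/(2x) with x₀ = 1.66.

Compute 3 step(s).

Equation: x² - 2 = 0
Fixed-point form: x = (x² + 2)/(2x)
x₀ = 1.66

x_1 = g(1.660000) = 1.432410
x_2 = g(1.432410) = 1.414329
x_3 = g(1.414329) = 1.414214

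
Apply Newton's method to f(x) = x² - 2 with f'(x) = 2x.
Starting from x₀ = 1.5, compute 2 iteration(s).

f(x) = x² - 2
f'(x) = 2x
x₀ = 1.5

Newton-Raphson formula: x_{n+1} = x_n - f(x_n)/f'(x_n)

Iteration 1:
  f(1.500000) = 0.250000
  f'(1.500000) = 3.000000
  x_1 = 1.500000 - 0.250000/3.000000 = 1.416667
Iteration 2:
  f(1.416667) = 0.006944
  f'(1.416667) = 2.833333
  x_2 = 1.416667 - 0.006944/2.833333 = 1.414216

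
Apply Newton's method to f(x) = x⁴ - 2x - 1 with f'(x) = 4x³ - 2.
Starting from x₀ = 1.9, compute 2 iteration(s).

f(x) = x⁴ - 2x - 1
f'(x) = 4x³ - 2
x₀ = 1.9

Newton-Raphson formula: x_{n+1} = x_n - f(x_n)/f'(x_n)

Iteration 1:
  f(1.900000) = 8.232100
  f'(1.900000) = 25.436000
  x_1 = 1.900000 - 8.232100/25.436000 = 1.576360
Iteration 2:
  f(1.576360) = 2.022066
  f'(1.576360) = 13.668465
  x_2 = 1.576360 - 2.022066/13.668465 = 1.428424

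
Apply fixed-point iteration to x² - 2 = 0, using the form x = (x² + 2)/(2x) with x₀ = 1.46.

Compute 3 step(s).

Equation: x² - 2 = 0
Fixed-point form: x = (x² + 2)/(2x)
x₀ = 1.46

x_1 = g(1.460000) = 1.414932
x_2 = g(1.414932) = 1.414214
x_3 = g(1.414214) = 1.414214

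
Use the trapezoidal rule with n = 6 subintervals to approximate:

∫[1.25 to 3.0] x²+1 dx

f(x) = x²+1
a = 1.25, b = 3.0, n = 6
h = (b - a)/n = 0.291667

Trapezoidal rule: (h/2)[f(x₀) + 2f(x₁) + 2f(x₂) + ... + f(xₙ)]

x_0 = 1.2500, f(x_0) = 2.562500, coefficient = 1
x_1 = 1.5417, f(x_1) = 3.376736, coefficient = 2
x_2 = 1.8333, f(x_2) = 4.361111, coefficient = 2
x_3 = 2.1250, f(x_3) = 5.515625, coefficient = 2
x_4 = 2.4167, f(x_4) = 6.840278, coefficient = 2
x_5 = 2.7083, f(x_5) = 8.335069, coefficient = 2
x_6 = 3.0000, f(x_6) = 10.000000, coefficient = 1

I ≈ (0.291667/2) × 69.420139 = 10.123770
Exact value: 10.098958
Error: 0.024812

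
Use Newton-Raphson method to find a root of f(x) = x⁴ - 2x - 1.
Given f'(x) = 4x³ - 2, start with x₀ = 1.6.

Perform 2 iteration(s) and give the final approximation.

f(x) = x⁴ - 2x - 1
f'(x) = 4x³ - 2
x₀ = 1.6

Newton-Raphson formula: x_{n+1} = x_n - f(x_n)/f'(x_n)

Iteration 1:
  f(1.600000) = 2.353600
  f'(1.600000) = 14.384000
  x_1 = 1.600000 - 2.353600/14.384000 = 1.436374
Iteration 2:
  f(1.436374) = 0.383921
  f'(1.436374) = 9.853930
  x_2 = 1.436374 - 0.383921/9.853930 = 1.397413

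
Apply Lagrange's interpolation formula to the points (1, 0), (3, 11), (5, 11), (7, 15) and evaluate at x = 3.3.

Lagrange interpolation formula:
P(x) = Σ yᵢ × Lᵢ(x)
where Lᵢ(x) = Π_{j≠i} (x - xⱼ)/(xᵢ - xⱼ)

L_0(3.3) = (3.3 - 3)/(1 - 3) × (3.3 - 5)/(1 - 5) × (3.3 - 7)/(1 - 7) = -0.039312
L_1(3.3) = (3.3 - 1)/(3 - 1) × (3.3 - 5)/(3 - 5) × (3.3 - 7)/(3 - 7) = 0.904188
L_2(3.3) = (3.3 - 1)/(5 - 1) × (3.3 - 3)/(5 - 3) × (3.3 - 7)/(5 - 7) = 0.159562
L_3(3.3) = (3.3 - 1)/(7 - 1) × (3.3 - 3)/(7 - 3) × (3.3 - 5)/(7 - 5) = -0.024437

P(3.3) = 0×L_0(3.3) + 11×L_1(3.3) + 11×L_2(3.3) + 15×L_3(3.3)
P(3.3) = 11.334687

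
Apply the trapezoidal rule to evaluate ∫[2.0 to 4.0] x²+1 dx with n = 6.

f(x) = x²+1
a = 2.0, b = 4.0, n = 6
h = (b - a)/n = 0.333333

Trapezoidal rule: (h/2)[f(x₀) + 2f(x₁) + 2f(x₂) + ... + f(xₙ)]

x_0 = 2.0000, f(x_0) = 5.000000, coefficient = 1
x_1 = 2.3333, f(x_1) = 6.444444, coefficient = 2
x_2 = 2.6667, f(x_2) = 8.111111, coefficient = 2
x_3 = 3.0000, f(x_3) = 10.000000, coefficient = 2
x_4 = 3.3333, f(x_4) = 12.111111, coefficient = 2
x_5 = 3.6667, f(x_5) = 14.444444, coefficient = 2
x_6 = 4.0000, f(x_6) = 17.000000, coefficient = 1

I ≈ (0.333333/2) × 124.222222 = 20.703704
Exact value: 20.666667
Error: 0.037037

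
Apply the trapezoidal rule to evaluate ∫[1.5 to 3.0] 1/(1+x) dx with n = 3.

f(x) = 1/(1+x)
a = 1.5, b = 3.0, n = 3
h = (b - a)/n = 0.500000

Trapezoidal rule: (h/2)[f(x₀) + 2f(x₁) + 2f(x₂) + ... + f(xₙ)]

x_0 = 1.5000, f(x_0) = 0.400000, coefficient = 1
x_1 = 2.0000, f(x_1) = 0.333333, coefficient = 2
x_2 = 2.5000, f(x_2) = 0.285714, coefficient = 2
x_3 = 3.0000, f(x_3) = 0.250000, coefficient = 1

I ≈ (0.500000/2) × 1.888095 = 0.472024
Exact value: 0.470004
Error: 0.002020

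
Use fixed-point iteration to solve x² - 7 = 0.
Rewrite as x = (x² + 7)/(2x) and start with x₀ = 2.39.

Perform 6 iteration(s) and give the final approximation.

Equation: x² - 7 = 0
Fixed-point form: x = (x² + 7)/(2x)
x₀ = 2.39

x_1 = g(2.390000) = 2.659435
x_2 = g(2.659435) = 2.645787
x_3 = g(2.645787) = 2.645751
x_4 = g(2.645751) = 2.645751
x_5 = g(2.645751) = 2.645751
x_6 = g(2.645751) = 2.645751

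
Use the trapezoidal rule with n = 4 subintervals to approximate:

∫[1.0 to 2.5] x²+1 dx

f(x) = x²+1
a = 1.0, b = 2.5, n = 4
h = (b - a)/n = 0.375000

Trapezoidal rule: (h/2)[f(x₀) + 2f(x₁) + 2f(x₂) + ... + f(xₙ)]

x_0 = 1.0000, f(x_0) = 2.000000, coefficient = 1
x_1 = 1.3750, f(x_1) = 2.890625, coefficient = 2
x_2 = 1.7500, f(x_2) = 4.062500, coefficient = 2
x_3 = 2.1250, f(x_3) = 5.515625, coefficient = 2
x_4 = 2.5000, f(x_4) = 7.250000, coefficient = 1

I ≈ (0.375000/2) × 34.187500 = 6.410156
Exact value: 6.375000
Error: 0.035156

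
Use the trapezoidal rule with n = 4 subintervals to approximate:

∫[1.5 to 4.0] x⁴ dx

f(x) = x⁴
a = 1.5, b = 4.0, n = 4
h = (b - a)/n = 0.625000

Trapezoidal rule: (h/2)[f(x₀) + 2f(x₁) + 2f(x₂) + ... + f(xₙ)]

x_0 = 1.5000, f(x_0) = 5.062500, coefficient = 1
x_1 = 2.1250, f(x_1) = 20.390869, coefficient = 2
x_2 = 2.7500, f(x_2) = 57.191406, coefficient = 2
x_3 = 3.3750, f(x_3) = 129.746338, coefficient = 2
x_4 = 4.0000, f(x_4) = 256.000000, coefficient = 1

I ≈ (0.625000/2) × 675.719727 = 211.162415
Exact value: 203.281250
Error: 7.881165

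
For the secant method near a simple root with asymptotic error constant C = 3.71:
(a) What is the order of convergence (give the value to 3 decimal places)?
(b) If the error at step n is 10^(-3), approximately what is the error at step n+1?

(a) Secant method has superlinear convergence with order φ = (1+√5)/2 ≈ 1.618.
    This means |e_{n+1}| ≈ C|e_n|^1.618.

(b) With |e_n| = 10^(-3) and C = 3.71:
    |e_{n+1}| ≈ 3.71 × (10^(-3))^1.618 = 3.71 × 10^(-4.85)

(a) ≈ 1.618 (golden ratio); (b) |e_{n+1}| ≈ 5.191e-05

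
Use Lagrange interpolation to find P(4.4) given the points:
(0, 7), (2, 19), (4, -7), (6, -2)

Lagrange interpolation formula:
P(x) = Σ yᵢ × Lᵢ(x)
where Lᵢ(x) = Π_{j≠i} (x - xⱼ)/(xᵢ - xⱼ)

L_0(4.4) = (4.4 - 2)/(0 - 2) × (4.4 - 4)/(0 - 4) × (4.4 - 6)/(0 - 6) = 0.032000
L_1(4.4) = (4.4 - 0)/(2 - 0) × (4.4 - 4)/(2 - 4) × (4.4 - 6)/(2 - 6) = -0.176000
L_2(4.4) = (4.4 - 0)/(4 - 0) × (4.4 - 2)/(4 - 2) × (4.4 - 6)/(4 - 6) = 1.056000
L_3(4.4) = (4.4 - 0)/(6 - 0) × (4.4 - 2)/(6 - 2) × (4.4 - 4)/(6 - 4) = 0.088000

P(4.4) = 7×L_0(4.4) + 19×L_1(4.4) + (-7)×L_2(4.4) + (-2)×L_3(4.4)
P(4.4) = -10.688000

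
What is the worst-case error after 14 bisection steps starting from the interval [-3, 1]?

Bisection error bound: |error| ≤ (b-a)/2^n
|error| ≤ (1 - (-3))/2^14 = 4/2^14
|error| ≤ 0.0002441406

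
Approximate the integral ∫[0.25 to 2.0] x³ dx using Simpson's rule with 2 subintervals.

f(x) = x³
a = 0.25, b = 2.0, n = 2
h = (b - a)/n = 0.875000

Simpson's rule: (h/3)[f(x₀) + 4f(x₁) + 2f(x₂) + ... + f(xₙ)]

x_0 = 0.2500, f(x_0) = 0.015625, coefficient = 1
x_1 = 1.1250, f(x_1) = 1.423828, coefficient = 4
x_2 = 2.0000, f(x_2) = 8.000000, coefficient = 1

I ≈ (0.875000/3) × 13.710938 = 3.999023
Exact value: 3.999023
Error: 0.000000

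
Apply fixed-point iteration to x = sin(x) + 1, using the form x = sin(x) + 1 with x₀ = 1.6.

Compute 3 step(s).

Equation: x = sin(x) + 1
Fixed-point form: x = sin(x) + 1
x₀ = 1.6

x_1 = g(1.600000) = 1.999574
x_2 = g(1.999574) = 1.909475
x_3 = g(1.909475) = 1.943195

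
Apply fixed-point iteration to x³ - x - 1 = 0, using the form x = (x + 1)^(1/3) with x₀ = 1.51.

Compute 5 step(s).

Equation: x³ - x - 1 = 0
Fixed-point form: x = (x + 1)^(1/3)
x₀ = 1.51

x_1 = g(1.510000) = 1.359016
x_2 = g(1.359016) = 1.331201
x_3 = g(1.331201) = 1.325948
x_4 = g(1.325948) = 1.324952
x_5 = g(1.324952) = 1.324762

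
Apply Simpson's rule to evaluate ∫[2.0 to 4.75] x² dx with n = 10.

f(x) = x²
a = 2.0, b = 4.75, n = 10
h = (b - a)/n = 0.275000

Simpson's rule: (h/3)[f(x₀) + 4f(x₁) + 2f(x₂) + ... + f(xₙ)]

x_0 = 2.0000, f(x_0) = 4.000000, coefficient = 1
x_1 = 2.2750, f(x_1) = 5.175625, coefficient = 4
x_2 = 2.5500, f(x_2) = 6.502500, coefficient = 2
x_3 = 2.8250, f(x_3) = 7.980625, coefficient = 4
x_4 = 3.1000, f(x_4) = 9.610000, coefficient = 2
x_5 = 3.3750, f(x_5) = 11.390625, coefficient = 4
x_6 = 3.6500, f(x_6) = 13.322500, coefficient = 2
x_7 = 3.9250, f(x_7) = 15.405625, coefficient = 4
x_8 = 4.2000, f(x_8) = 17.640000, coefficient = 2
x_9 = 4.4750, f(x_9) = 20.025625, coefficient = 4
x_10 = 4.7500, f(x_10) = 22.562500, coefficient = 1

I ≈ (0.275000/3) × 360.625000 = 33.057292
Exact value: 33.057292
Error: 0.000000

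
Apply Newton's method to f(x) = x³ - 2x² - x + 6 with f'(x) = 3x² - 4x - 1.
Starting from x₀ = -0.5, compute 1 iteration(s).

f(x) = x³ - 2x² - x + 6
f'(x) = 3x² - 4x - 1
x₀ = -0.5

Newton-Raphson formula: x_{n+1} = x_n - f(x_n)/f'(x_n)

Iteration 1:
  f(-0.500000) = 5.875000
  f'(-0.500000) = 1.750000
  x_1 = -0.500000 - 5.875000/1.750000 = -3.857143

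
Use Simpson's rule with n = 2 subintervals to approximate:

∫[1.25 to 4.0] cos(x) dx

f(x) = cos(x)
a = 1.25, b = 4.0, n = 2
h = (b - a)/n = 1.375000

Simpson's rule: (h/3)[f(x₀) + 4f(x₁) + 2f(x₂) + ... + f(xₙ)]

x_0 = 1.2500, f(x_0) = 0.315322, coefficient = 1
x_1 = 2.6250, f(x_1) = -0.869507, coefficient = 4
x_2 = 4.0000, f(x_2) = -0.653644, coefficient = 1

I ≈ (1.375000/3) × -3.816350 = -1.749160
Exact value: -1.705787
Error: 0.043373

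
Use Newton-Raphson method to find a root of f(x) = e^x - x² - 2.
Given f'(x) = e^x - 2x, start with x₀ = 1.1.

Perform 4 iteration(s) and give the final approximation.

f(x) = e^x - x² - 2
f'(x) = e^x - 2x
x₀ = 1.1

Newton-Raphson formula: x_{n+1} = x_n - f(x_n)/f'(x_n)

Iteration 1:
  f(1.100000) = -0.205834
  f'(1.100000) = 0.804166
  x_1 = 1.100000 - (-0.205834)/0.804166 = 1.355960
Iteration 2:
  f(1.355960) = 0.041856
  f'(1.355960) = 1.168564
  x_2 = 1.355960 - 0.041856/1.168564 = 1.320141
Iteration 3:
  f(1.320141) = 0.001177
  f'(1.320141) = 1.103667
  x_3 = 1.320141 - 0.001177/1.103667 = 1.319075
Iteration 4:
  f(1.319075) = 0.000001
  f'(1.319075) = 1.101810
  x_4 = 1.319075 - 0.000001/1.101810 = 1.319074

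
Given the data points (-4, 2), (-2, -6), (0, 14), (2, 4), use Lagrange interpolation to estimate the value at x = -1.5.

Lagrange interpolation formula:
P(x) = Σ yᵢ × Lᵢ(x)
where Lᵢ(x) = Π_{j≠i} (x - xⱼ)/(xᵢ - xⱼ)

L_0(-1.5) = (-1.5 - (-2))/(-4 - (-2)) × (-1.5 - 0)/(-4 - 0) × (-1.5 - 2)/(-4 - 2) = -0.054688
L_1(-1.5) = (-1.5 - (-4))/(-2 - (-4)) × (-1.5 - 0)/(-2 - 0) × (-1.5 - 2)/(-2 - 2) = 0.820312
L_2(-1.5) = (-1.5 - (-4))/(0 - (-4)) × (-1.5 - (-2))/(0 - (-2)) × (-1.5 - 2)/(0 - 2) = 0.273438
L_3(-1.5) = (-1.5 - (-4))/(2 - (-4)) × (-1.5 - (-2))/(2 - (-2)) × (-1.5 - 0)/(2 - 0) = -0.039062

P(-1.5) = 2×L_0(-1.5) + (-6)×L_1(-1.5) + 14×L_2(-1.5) + 4×L_3(-1.5)
P(-1.5) = -1.359375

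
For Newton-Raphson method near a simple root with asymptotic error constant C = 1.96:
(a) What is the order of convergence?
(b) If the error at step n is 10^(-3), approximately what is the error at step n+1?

(a) Newton-Raphson has quadratic (order 2) convergence near simple roots.
    This means |e_{n+1}| ≈ C|e_n|².

(b) With |e_n| = 10^(-3) and C = 1.96:
    |e_{n+1}| ≈ 1.96 × (10^(-3))² = 1.96 × 10^(-6)

(a) 2 (quadratic); (b) |e_{n+1}| ≈ 1.960e-06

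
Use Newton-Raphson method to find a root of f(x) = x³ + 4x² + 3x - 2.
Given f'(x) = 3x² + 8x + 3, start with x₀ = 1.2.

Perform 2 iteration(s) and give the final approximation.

f(x) = x³ + 4x² + 3x - 2
f'(x) = 3x² + 8x + 3
x₀ = 1.2

Newton-Raphson formula: x_{n+1} = x_n - f(x_n)/f'(x_n)

Iteration 1:
  f(1.200000) = 9.088000
  f'(1.200000) = 16.920000
  x_1 = 1.200000 - 9.088000/16.920000 = 0.662884
Iteration 2:
  f(0.662884) = 2.037596
  f'(0.662884) = 9.621320
  x_2 = 0.662884 - 2.037596/9.621320 = 0.451105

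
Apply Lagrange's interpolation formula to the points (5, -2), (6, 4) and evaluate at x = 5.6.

Lagrange interpolation formula:
P(x) = Σ yᵢ × Lᵢ(x)
where Lᵢ(x) = Π_{j≠i} (x - xⱼ)/(xᵢ - xⱼ)

L_0(5.6) = (5.6 - 6)/(5 - 6) = 0.400000
L_1(5.6) = (5.6 - 5)/(6 - 5) = 0.600000

P(5.6) = (-2)×L_0(5.6) + 4×L_1(5.6)
P(5.6) = 1.600000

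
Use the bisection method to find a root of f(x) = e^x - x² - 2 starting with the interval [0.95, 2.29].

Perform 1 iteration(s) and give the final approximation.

f(x) = e^x - x² - 2
Initial interval: [0.95, 2.29]

Iteration 1:
  c_1 = (0.950000 + 2.290000)/2 = 1.620000
  f(c_1) = f(1.620000) = 0.428690
  f(a) × f(c) < 0, new interval: [0.950000, 1.620000]

After 1 iteration(s), the approximation is c_1 = 1.620000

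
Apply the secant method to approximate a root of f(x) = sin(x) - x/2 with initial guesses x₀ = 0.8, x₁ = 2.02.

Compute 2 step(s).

f(x) = sin(x) - x/2
x₀ = 0.8, x₁ = 2.02

Secant formula: x_{n+1} = x_n - f(x_n)(x_n - x_{n-1})/(f(x_n) - f(x_{n-1}))

Iteration 1:
  f(0.800000) = 0.317356
  f(2.020000) = -0.109207
  x_2 = 2.020000 - (-0.109207)×(2.020000 - 0.800000)/(-0.109207 - 0.317356)
       = 1.707661
Iteration 2:
  f(2.020000) = -0.109207
  f(1.707661) = 0.136818
  x_3 = 1.707661 - 0.136818×(1.707661 - 2.020000)/(0.136818 - (-0.109207))
       = 1.881357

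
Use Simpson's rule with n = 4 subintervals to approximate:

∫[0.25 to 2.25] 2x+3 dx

f(x) = 2x+3
a = 0.25, b = 2.25, n = 4
h = (b - a)/n = 0.500000

Simpson's rule: (h/3)[f(x₀) + 4f(x₁) + 2f(x₂) + ... + f(xₙ)]

x_0 = 0.2500, f(x_0) = 3.500000, coefficient = 1
x_1 = 0.7500, f(x_1) = 4.500000, coefficient = 4
x_2 = 1.2500, f(x_2) = 5.500000, coefficient = 2
x_3 = 1.7500, f(x_3) = 6.500000, coefficient = 4
x_4 = 2.2500, f(x_4) = 7.500000, coefficient = 1

I ≈ (0.500000/3) × 66.000000 = 11.000000
Exact value: 11.000000
Error: 0.000000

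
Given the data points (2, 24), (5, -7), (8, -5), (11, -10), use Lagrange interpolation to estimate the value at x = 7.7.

Lagrange interpolation formula:
P(x) = Σ yᵢ × Lᵢ(x)
where Lᵢ(x) = Π_{j≠i} (x - xⱼ)/(xᵢ - xⱼ)

L_0(7.7) = (7.7 - 5)/(2 - 5) × (7.7 - 8)/(2 - 8) × (7.7 - 11)/(2 - 11) = -0.016500
L_1(7.7) = (7.7 - 2)/(5 - 2) × (7.7 - 8)/(5 - 8) × (7.7 - 11)/(5 - 11) = 0.104500
L_2(7.7) = (7.7 - 2)/(8 - 2) × (7.7 - 5)/(8 - 5) × (7.7 - 11)/(8 - 11) = 0.940500
L_3(7.7) = (7.7 - 2)/(11 - 2) × (7.7 - 5)/(11 - 5) × (7.7 - 8)/(11 - 8) = -0.028500

P(7.7) = 24×L_0(7.7) + (-7)×L_1(7.7) + (-5)×L_2(7.7) + (-10)×L_3(7.7)
P(7.7) = -5.545000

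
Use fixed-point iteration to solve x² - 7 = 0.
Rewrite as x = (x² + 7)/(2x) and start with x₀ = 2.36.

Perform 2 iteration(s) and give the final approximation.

Equation: x² - 7 = 0
Fixed-point form: x = (x² + 7)/(2x)
x₀ = 2.36

x_1 = g(2.360000) = 2.663051
x_2 = g(2.663051) = 2.645808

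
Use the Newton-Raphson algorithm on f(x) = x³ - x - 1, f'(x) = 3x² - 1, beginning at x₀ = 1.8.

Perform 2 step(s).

f(x) = x³ - x - 1
f'(x) = 3x² - 1
x₀ = 1.8

Newton-Raphson formula: x_{n+1} = x_n - f(x_n)/f'(x_n)

Iteration 1:
  f(1.800000) = 3.032000
  f'(1.800000) = 8.720000
  x_1 = 1.800000 - 3.032000/8.720000 = 1.452294
Iteration 2:
  f(1.452294) = 0.610821
  f'(1.452294) = 5.327470
  x_2 = 1.452294 - 0.610821/5.327470 = 1.337639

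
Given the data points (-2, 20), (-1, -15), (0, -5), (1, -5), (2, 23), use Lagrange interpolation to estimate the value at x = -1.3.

Lagrange interpolation formula:
P(x) = Σ yᵢ × Lᵢ(x)
where Lᵢ(x) = Π_{j≠i} (x - xⱼ)/(xᵢ - xⱼ)

L_0(-1.3) = (-1.3 - (-1))/(-2 - (-1)) × (-1.3 - 0)/(-2 - 0) × (-1.3 - 1)/(-2 - 1) × (-1.3 - 2)/(-2 - 2) = 0.123338
L_1(-1.3) = (-1.3 - (-2))/(-1 - (-2)) × (-1.3 - 0)/(-1 - 0) × (-1.3 - 1)/(-1 - 1) × (-1.3 - 2)/(-1 - 2) = 1.151150
L_2(-1.3) = (-1.3 - (-2))/(0 - (-2)) × (-1.3 - (-1))/(0 - (-1)) × (-1.3 - 1)/(0 - 1) × (-1.3 - 2)/(0 - 2) = -0.398475
L_3(-1.3) = (-1.3 - (-2))/(1 - (-2)) × (-1.3 - (-1))/(1 - (-1)) × (-1.3 - 0)/(1 - 0) × (-1.3 - 2)/(1 - 2) = 0.150150
L_4(-1.3) = (-1.3 - (-2))/(2 - (-2)) × (-1.3 - (-1))/(2 - (-1)) × (-1.3 - 0)/(2 - 0) × (-1.3 - 1)/(2 - 1) = -0.026163

P(-1.3) = 20×L_0(-1.3) + (-15)×L_1(-1.3) + (-5)×L_2(-1.3) + (-5)×L_3(-1.3) + 23×L_4(-1.3)
P(-1.3) = -14.160612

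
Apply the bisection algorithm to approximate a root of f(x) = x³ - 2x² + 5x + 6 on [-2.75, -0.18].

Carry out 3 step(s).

f(x) = x³ - 2x² + 5x + 6
Initial interval: [-2.75, -0.18]

Iteration 1:
  c_1 = (-2.750000 + (-0.180000))/2 = -1.465000
  f(c_1) = f(-1.465000) = -8.761670
  f(a) × f(c) ≥ 0, new interval: [-1.465000, -0.180000]
Iteration 2:
  c_2 = (-1.465000 + (-0.180000))/2 = -0.822500
  f(c_2) = f(-0.822500) = -0.021939
  f(a) × f(c) ≥ 0, new interval: [-0.822500, -0.180000]
Iteration 3:
  c_3 = (-0.822500 + (-0.180000))/2 = -0.501250
  f(c_3) = f(-0.501250) = 2.865307
  f(a) × f(c) < 0, new interval: [-0.822500, -0.501250]

After 3 iteration(s), the approximation is c_3 = -0.501250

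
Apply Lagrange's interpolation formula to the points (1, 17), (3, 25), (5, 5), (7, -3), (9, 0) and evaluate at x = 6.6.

Lagrange interpolation formula:
P(x) = Σ yᵢ × Lᵢ(x)
where Lᵢ(x) = Π_{j≠i} (x - xⱼ)/(xᵢ - xⱼ)

L_0(6.6) = (6.6 - 3)/(1 - 3) × (6.6 - 5)/(1 - 5) × (6.6 - 7)/(1 - 7) × (6.6 - 9)/(1 - 9) = 0.014400
L_1(6.6) = (6.6 - 1)/(3 - 1) × (6.6 - 5)/(3 - 5) × (6.6 - 7)/(3 - 7) × (6.6 - 9)/(3 - 9) = -0.089600
L_2(6.6) = (6.6 - 1)/(5 - 1) × (6.6 - 3)/(5 - 3) × (6.6 - 7)/(5 - 7) × (6.6 - 9)/(5 - 9) = 0.302400
L_3(6.6) = (6.6 - 1)/(7 - 1) × (6.6 - 3)/(7 - 3) × (6.6 - 5)/(7 - 5) × (6.6 - 9)/(7 - 9) = 0.806400
L_4(6.6) = (6.6 - 1)/(9 - 1) × (6.6 - 3)/(9 - 3) × (6.6 - 5)/(9 - 5) × (6.6 - 7)/(9 - 7) = -0.033600

P(6.6) = 17×L_0(6.6) + 25×L_1(6.6) + 5×L_2(6.6) + (-3)×L_3(6.6) + 0×L_4(6.6)
P(6.6) = -2.902400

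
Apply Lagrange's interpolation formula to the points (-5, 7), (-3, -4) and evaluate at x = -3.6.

Lagrange interpolation formula:
P(x) = Σ yᵢ × Lᵢ(x)
where Lᵢ(x) = Π_{j≠i} (x - xⱼ)/(xᵢ - xⱼ)

L_0(-3.6) = (-3.6 - (-3))/(-5 - (-3)) = 0.300000
L_1(-3.6) = (-3.6 - (-5))/(-3 - (-5)) = 0.700000

P(-3.6) = 7×L_0(-3.6) + (-4)×L_1(-3.6)
P(-3.6) = -0.700000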